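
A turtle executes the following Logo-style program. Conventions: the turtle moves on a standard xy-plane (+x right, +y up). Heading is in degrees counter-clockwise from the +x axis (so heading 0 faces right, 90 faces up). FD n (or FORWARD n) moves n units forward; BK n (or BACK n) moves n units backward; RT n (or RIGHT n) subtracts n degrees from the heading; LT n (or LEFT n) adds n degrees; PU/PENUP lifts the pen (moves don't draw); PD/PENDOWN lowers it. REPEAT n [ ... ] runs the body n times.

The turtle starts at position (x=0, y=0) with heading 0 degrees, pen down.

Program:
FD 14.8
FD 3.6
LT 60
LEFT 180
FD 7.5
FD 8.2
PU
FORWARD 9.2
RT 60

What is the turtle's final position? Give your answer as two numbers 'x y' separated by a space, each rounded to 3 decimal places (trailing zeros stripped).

Answer: 5.95 -21.564

Derivation:
Executing turtle program step by step:
Start: pos=(0,0), heading=0, pen down
FD 14.8: (0,0) -> (14.8,0) [heading=0, draw]
FD 3.6: (14.8,0) -> (18.4,0) [heading=0, draw]
LT 60: heading 0 -> 60
LT 180: heading 60 -> 240
FD 7.5: (18.4,0) -> (14.65,-6.495) [heading=240, draw]
FD 8.2: (14.65,-6.495) -> (10.55,-13.597) [heading=240, draw]
PU: pen up
FD 9.2: (10.55,-13.597) -> (5.95,-21.564) [heading=240, move]
RT 60: heading 240 -> 180
Final: pos=(5.95,-21.564), heading=180, 4 segment(s) drawn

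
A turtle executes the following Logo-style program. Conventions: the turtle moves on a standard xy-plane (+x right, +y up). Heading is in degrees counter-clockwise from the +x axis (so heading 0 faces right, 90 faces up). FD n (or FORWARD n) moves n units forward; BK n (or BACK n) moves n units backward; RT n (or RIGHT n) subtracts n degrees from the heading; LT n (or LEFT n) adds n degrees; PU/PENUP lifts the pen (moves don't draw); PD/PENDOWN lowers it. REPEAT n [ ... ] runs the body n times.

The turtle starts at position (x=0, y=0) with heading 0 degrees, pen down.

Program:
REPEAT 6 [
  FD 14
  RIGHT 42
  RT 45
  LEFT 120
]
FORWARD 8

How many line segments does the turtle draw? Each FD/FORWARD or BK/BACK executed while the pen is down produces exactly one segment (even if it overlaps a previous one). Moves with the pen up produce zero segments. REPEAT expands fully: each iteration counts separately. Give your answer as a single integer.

Answer: 7

Derivation:
Executing turtle program step by step:
Start: pos=(0,0), heading=0, pen down
REPEAT 6 [
  -- iteration 1/6 --
  FD 14: (0,0) -> (14,0) [heading=0, draw]
  RT 42: heading 0 -> 318
  RT 45: heading 318 -> 273
  LT 120: heading 273 -> 33
  -- iteration 2/6 --
  FD 14: (14,0) -> (25.741,7.625) [heading=33, draw]
  RT 42: heading 33 -> 351
  RT 45: heading 351 -> 306
  LT 120: heading 306 -> 66
  -- iteration 3/6 --
  FD 14: (25.741,7.625) -> (31.436,20.415) [heading=66, draw]
  RT 42: heading 66 -> 24
  RT 45: heading 24 -> 339
  LT 120: heading 339 -> 99
  -- iteration 4/6 --
  FD 14: (31.436,20.415) -> (29.246,34.242) [heading=99, draw]
  RT 42: heading 99 -> 57
  RT 45: heading 57 -> 12
  LT 120: heading 12 -> 132
  -- iteration 5/6 --
  FD 14: (29.246,34.242) -> (19.878,44.646) [heading=132, draw]
  RT 42: heading 132 -> 90
  RT 45: heading 90 -> 45
  LT 120: heading 45 -> 165
  -- iteration 6/6 --
  FD 14: (19.878,44.646) -> (6.355,48.27) [heading=165, draw]
  RT 42: heading 165 -> 123
  RT 45: heading 123 -> 78
  LT 120: heading 78 -> 198
]
FD 8: (6.355,48.27) -> (-1.254,45.798) [heading=198, draw]
Final: pos=(-1.254,45.798), heading=198, 7 segment(s) drawn
Segments drawn: 7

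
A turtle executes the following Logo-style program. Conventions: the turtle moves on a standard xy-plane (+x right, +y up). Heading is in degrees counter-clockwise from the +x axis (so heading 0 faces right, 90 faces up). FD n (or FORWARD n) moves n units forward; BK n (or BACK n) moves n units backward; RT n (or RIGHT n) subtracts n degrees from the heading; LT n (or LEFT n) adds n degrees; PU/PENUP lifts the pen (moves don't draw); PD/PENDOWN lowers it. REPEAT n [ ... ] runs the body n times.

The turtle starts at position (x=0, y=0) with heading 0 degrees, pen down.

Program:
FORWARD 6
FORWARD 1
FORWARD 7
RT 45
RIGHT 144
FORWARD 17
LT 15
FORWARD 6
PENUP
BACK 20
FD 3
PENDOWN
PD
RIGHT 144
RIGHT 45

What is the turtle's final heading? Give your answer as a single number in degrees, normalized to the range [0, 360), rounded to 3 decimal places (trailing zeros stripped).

Executing turtle program step by step:
Start: pos=(0,0), heading=0, pen down
FD 6: (0,0) -> (6,0) [heading=0, draw]
FD 1: (6,0) -> (7,0) [heading=0, draw]
FD 7: (7,0) -> (14,0) [heading=0, draw]
RT 45: heading 0 -> 315
RT 144: heading 315 -> 171
FD 17: (14,0) -> (-2.791,2.659) [heading=171, draw]
LT 15: heading 171 -> 186
FD 6: (-2.791,2.659) -> (-8.758,2.032) [heading=186, draw]
PU: pen up
BK 20: (-8.758,2.032) -> (11.133,4.123) [heading=186, move]
FD 3: (11.133,4.123) -> (8.149,3.809) [heading=186, move]
PD: pen down
PD: pen down
RT 144: heading 186 -> 42
RT 45: heading 42 -> 357
Final: pos=(8.149,3.809), heading=357, 5 segment(s) drawn

Answer: 357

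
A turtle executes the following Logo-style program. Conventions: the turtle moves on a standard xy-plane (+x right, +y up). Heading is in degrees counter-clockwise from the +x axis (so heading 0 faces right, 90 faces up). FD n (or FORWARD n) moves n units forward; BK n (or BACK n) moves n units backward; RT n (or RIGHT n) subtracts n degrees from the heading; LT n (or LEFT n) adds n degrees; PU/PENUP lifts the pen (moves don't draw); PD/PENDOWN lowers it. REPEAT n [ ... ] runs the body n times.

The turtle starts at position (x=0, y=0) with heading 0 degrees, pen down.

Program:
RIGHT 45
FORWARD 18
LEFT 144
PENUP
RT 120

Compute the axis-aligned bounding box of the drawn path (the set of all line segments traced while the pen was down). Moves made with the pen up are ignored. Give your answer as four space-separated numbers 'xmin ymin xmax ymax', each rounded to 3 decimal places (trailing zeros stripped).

Answer: 0 -12.728 12.728 0

Derivation:
Executing turtle program step by step:
Start: pos=(0,0), heading=0, pen down
RT 45: heading 0 -> 315
FD 18: (0,0) -> (12.728,-12.728) [heading=315, draw]
LT 144: heading 315 -> 99
PU: pen up
RT 120: heading 99 -> 339
Final: pos=(12.728,-12.728), heading=339, 1 segment(s) drawn

Segment endpoints: x in {0, 12.728}, y in {-12.728, 0}
xmin=0, ymin=-12.728, xmax=12.728, ymax=0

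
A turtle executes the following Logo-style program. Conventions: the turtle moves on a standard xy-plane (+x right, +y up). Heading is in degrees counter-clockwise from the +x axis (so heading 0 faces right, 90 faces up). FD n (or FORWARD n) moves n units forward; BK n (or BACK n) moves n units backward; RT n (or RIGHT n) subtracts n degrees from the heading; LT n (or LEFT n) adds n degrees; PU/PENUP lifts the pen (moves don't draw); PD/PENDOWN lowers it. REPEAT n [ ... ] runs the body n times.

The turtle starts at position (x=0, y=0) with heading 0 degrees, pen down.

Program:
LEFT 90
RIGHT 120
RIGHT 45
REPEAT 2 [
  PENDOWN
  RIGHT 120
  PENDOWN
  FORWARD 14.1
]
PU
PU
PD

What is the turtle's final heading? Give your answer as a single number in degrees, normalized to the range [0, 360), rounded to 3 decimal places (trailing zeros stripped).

Executing turtle program step by step:
Start: pos=(0,0), heading=0, pen down
LT 90: heading 0 -> 90
RT 120: heading 90 -> 330
RT 45: heading 330 -> 285
REPEAT 2 [
  -- iteration 1/2 --
  PD: pen down
  RT 120: heading 285 -> 165
  PD: pen down
  FD 14.1: (0,0) -> (-13.62,3.649) [heading=165, draw]
  -- iteration 2/2 --
  PD: pen down
  RT 120: heading 165 -> 45
  PD: pen down
  FD 14.1: (-13.62,3.649) -> (-3.649,13.62) [heading=45, draw]
]
PU: pen up
PU: pen up
PD: pen down
Final: pos=(-3.649,13.62), heading=45, 2 segment(s) drawn

Answer: 45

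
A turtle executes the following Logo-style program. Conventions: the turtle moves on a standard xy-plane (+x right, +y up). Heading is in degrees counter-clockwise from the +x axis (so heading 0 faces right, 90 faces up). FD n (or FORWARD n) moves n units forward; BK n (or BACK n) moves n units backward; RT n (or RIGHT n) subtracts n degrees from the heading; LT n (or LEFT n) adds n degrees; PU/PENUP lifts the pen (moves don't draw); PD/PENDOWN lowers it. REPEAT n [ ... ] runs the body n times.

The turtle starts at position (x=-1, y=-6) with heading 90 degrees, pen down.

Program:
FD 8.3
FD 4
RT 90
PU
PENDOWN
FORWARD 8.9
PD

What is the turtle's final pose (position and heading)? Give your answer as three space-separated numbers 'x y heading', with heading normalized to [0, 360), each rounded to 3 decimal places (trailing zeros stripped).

Answer: 7.9 6.3 0

Derivation:
Executing turtle program step by step:
Start: pos=(-1,-6), heading=90, pen down
FD 8.3: (-1,-6) -> (-1,2.3) [heading=90, draw]
FD 4: (-1,2.3) -> (-1,6.3) [heading=90, draw]
RT 90: heading 90 -> 0
PU: pen up
PD: pen down
FD 8.9: (-1,6.3) -> (7.9,6.3) [heading=0, draw]
PD: pen down
Final: pos=(7.9,6.3), heading=0, 3 segment(s) drawn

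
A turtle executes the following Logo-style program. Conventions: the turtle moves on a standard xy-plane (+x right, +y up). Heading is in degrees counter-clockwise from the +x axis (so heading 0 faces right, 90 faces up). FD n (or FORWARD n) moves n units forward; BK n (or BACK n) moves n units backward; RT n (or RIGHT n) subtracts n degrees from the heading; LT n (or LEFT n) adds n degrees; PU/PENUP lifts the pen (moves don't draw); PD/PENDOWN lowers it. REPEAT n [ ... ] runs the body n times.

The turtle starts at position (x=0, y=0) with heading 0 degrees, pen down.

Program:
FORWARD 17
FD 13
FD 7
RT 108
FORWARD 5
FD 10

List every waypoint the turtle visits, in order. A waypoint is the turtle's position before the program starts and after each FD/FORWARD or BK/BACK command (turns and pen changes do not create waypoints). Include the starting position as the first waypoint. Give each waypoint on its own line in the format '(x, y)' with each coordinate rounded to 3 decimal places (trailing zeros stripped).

Answer: (0, 0)
(17, 0)
(30, 0)
(37, 0)
(35.455, -4.755)
(32.365, -14.266)

Derivation:
Executing turtle program step by step:
Start: pos=(0,0), heading=0, pen down
FD 17: (0,0) -> (17,0) [heading=0, draw]
FD 13: (17,0) -> (30,0) [heading=0, draw]
FD 7: (30,0) -> (37,0) [heading=0, draw]
RT 108: heading 0 -> 252
FD 5: (37,0) -> (35.455,-4.755) [heading=252, draw]
FD 10: (35.455,-4.755) -> (32.365,-14.266) [heading=252, draw]
Final: pos=(32.365,-14.266), heading=252, 5 segment(s) drawn
Waypoints (6 total):
(0, 0)
(17, 0)
(30, 0)
(37, 0)
(35.455, -4.755)
(32.365, -14.266)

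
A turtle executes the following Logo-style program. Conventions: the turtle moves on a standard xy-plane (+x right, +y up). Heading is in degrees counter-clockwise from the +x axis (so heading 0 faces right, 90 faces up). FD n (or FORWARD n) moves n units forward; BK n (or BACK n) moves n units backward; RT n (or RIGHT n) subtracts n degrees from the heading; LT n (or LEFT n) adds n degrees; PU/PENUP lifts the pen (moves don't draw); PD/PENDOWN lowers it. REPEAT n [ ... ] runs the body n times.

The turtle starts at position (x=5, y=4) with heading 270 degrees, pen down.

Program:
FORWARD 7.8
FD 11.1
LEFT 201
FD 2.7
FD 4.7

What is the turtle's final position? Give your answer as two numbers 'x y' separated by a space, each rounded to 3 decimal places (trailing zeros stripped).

Executing turtle program step by step:
Start: pos=(5,4), heading=270, pen down
FD 7.8: (5,4) -> (5,-3.8) [heading=270, draw]
FD 11.1: (5,-3.8) -> (5,-14.9) [heading=270, draw]
LT 201: heading 270 -> 111
FD 2.7: (5,-14.9) -> (4.032,-12.379) [heading=111, draw]
FD 4.7: (4.032,-12.379) -> (2.348,-7.992) [heading=111, draw]
Final: pos=(2.348,-7.992), heading=111, 4 segment(s) drawn

Answer: 2.348 -7.992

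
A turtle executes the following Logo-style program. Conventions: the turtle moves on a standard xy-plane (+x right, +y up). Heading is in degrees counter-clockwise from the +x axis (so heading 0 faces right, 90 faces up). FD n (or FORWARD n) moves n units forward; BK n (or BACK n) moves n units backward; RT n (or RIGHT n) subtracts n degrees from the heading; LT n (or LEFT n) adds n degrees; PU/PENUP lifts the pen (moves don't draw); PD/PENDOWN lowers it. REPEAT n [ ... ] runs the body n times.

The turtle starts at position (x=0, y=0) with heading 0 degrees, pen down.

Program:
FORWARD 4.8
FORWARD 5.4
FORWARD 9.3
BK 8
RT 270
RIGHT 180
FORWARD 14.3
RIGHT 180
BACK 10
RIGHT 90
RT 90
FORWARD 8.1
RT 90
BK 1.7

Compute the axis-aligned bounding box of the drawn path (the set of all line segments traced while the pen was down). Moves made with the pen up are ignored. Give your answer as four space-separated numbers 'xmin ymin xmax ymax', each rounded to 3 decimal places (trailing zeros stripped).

Answer: 0 -32.4 19.5 0

Derivation:
Executing turtle program step by step:
Start: pos=(0,0), heading=0, pen down
FD 4.8: (0,0) -> (4.8,0) [heading=0, draw]
FD 5.4: (4.8,0) -> (10.2,0) [heading=0, draw]
FD 9.3: (10.2,0) -> (19.5,0) [heading=0, draw]
BK 8: (19.5,0) -> (11.5,0) [heading=0, draw]
RT 270: heading 0 -> 90
RT 180: heading 90 -> 270
FD 14.3: (11.5,0) -> (11.5,-14.3) [heading=270, draw]
RT 180: heading 270 -> 90
BK 10: (11.5,-14.3) -> (11.5,-24.3) [heading=90, draw]
RT 90: heading 90 -> 0
RT 90: heading 0 -> 270
FD 8.1: (11.5,-24.3) -> (11.5,-32.4) [heading=270, draw]
RT 90: heading 270 -> 180
BK 1.7: (11.5,-32.4) -> (13.2,-32.4) [heading=180, draw]
Final: pos=(13.2,-32.4), heading=180, 8 segment(s) drawn

Segment endpoints: x in {0, 4.8, 10.2, 11.5, 11.5, 11.5, 11.5, 13.2, 19.5}, y in {-32.4, -24.3, -14.3, 0}
xmin=0, ymin=-32.4, xmax=19.5, ymax=0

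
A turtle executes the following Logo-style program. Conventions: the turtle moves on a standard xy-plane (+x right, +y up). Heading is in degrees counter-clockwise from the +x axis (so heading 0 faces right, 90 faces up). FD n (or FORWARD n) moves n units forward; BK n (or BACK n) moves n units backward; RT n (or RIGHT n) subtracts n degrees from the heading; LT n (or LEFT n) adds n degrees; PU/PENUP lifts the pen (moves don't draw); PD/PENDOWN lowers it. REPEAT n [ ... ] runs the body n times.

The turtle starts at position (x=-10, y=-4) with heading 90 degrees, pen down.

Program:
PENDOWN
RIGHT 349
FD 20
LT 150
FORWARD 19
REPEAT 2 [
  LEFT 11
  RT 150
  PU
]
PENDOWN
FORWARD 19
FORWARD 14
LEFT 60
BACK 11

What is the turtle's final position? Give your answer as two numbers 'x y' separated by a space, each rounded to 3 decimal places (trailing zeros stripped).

Answer: 0.176 -23.305

Derivation:
Executing turtle program step by step:
Start: pos=(-10,-4), heading=90, pen down
PD: pen down
RT 349: heading 90 -> 101
FD 20: (-10,-4) -> (-13.816,15.633) [heading=101, draw]
LT 150: heading 101 -> 251
FD 19: (-13.816,15.633) -> (-20.002,-2.332) [heading=251, draw]
REPEAT 2 [
  -- iteration 1/2 --
  LT 11: heading 251 -> 262
  RT 150: heading 262 -> 112
  PU: pen up
  -- iteration 2/2 --
  LT 11: heading 112 -> 123
  RT 150: heading 123 -> 333
  PU: pen up
]
PD: pen down
FD 19: (-20.002,-2.332) -> (-3.073,-10.958) [heading=333, draw]
FD 14: (-3.073,-10.958) -> (9.401,-17.314) [heading=333, draw]
LT 60: heading 333 -> 33
BK 11: (9.401,-17.314) -> (0.176,-23.305) [heading=33, draw]
Final: pos=(0.176,-23.305), heading=33, 5 segment(s) drawn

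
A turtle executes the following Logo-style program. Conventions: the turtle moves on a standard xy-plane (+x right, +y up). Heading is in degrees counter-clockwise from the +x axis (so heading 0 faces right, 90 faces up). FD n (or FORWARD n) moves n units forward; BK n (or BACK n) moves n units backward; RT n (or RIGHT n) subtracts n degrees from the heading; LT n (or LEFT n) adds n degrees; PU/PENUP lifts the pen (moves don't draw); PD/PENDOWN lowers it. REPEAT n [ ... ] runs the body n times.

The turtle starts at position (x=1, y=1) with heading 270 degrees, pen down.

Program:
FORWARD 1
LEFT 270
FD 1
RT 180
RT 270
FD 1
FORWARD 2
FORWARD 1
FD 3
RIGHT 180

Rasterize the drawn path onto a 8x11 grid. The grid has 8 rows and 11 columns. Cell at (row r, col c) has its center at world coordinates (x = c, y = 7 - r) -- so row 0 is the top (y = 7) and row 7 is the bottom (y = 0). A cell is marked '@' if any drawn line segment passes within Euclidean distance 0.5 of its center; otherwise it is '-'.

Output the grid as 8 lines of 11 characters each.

Answer: @----------
@----------
@----------
@----------
@----------
@----------
@@---------
@@---------

Derivation:
Segment 0: (1,1) -> (1,0)
Segment 1: (1,0) -> (-0,0)
Segment 2: (-0,0) -> (-0,1)
Segment 3: (-0,1) -> (-0,3)
Segment 4: (-0,3) -> (0,4)
Segment 5: (0,4) -> (0,7)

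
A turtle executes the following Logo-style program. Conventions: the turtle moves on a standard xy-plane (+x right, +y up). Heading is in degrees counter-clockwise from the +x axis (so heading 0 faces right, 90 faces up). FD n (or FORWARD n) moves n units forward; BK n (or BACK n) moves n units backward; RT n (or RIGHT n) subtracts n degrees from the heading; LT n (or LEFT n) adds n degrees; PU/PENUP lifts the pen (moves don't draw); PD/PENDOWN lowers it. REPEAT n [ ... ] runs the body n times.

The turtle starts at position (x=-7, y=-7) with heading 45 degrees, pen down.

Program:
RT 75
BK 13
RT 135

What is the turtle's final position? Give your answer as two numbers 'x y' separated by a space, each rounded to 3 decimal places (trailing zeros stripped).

Answer: -18.258 -0.5

Derivation:
Executing turtle program step by step:
Start: pos=(-7,-7), heading=45, pen down
RT 75: heading 45 -> 330
BK 13: (-7,-7) -> (-18.258,-0.5) [heading=330, draw]
RT 135: heading 330 -> 195
Final: pos=(-18.258,-0.5), heading=195, 1 segment(s) drawn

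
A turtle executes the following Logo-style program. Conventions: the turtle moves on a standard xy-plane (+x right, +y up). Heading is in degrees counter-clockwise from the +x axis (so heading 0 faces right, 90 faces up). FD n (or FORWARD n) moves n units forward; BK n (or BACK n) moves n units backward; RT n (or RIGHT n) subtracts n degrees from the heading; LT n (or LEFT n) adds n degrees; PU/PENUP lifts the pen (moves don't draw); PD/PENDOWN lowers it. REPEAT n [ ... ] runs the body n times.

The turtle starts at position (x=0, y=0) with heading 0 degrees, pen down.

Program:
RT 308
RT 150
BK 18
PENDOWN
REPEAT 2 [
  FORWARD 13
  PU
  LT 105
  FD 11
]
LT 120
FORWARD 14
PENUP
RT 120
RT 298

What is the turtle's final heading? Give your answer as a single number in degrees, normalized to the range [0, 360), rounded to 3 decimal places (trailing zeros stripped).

Answer: 174

Derivation:
Executing turtle program step by step:
Start: pos=(0,0), heading=0, pen down
RT 308: heading 0 -> 52
RT 150: heading 52 -> 262
BK 18: (0,0) -> (2.505,17.825) [heading=262, draw]
PD: pen down
REPEAT 2 [
  -- iteration 1/2 --
  FD 13: (2.505,17.825) -> (0.696,4.951) [heading=262, draw]
  PU: pen up
  LT 105: heading 262 -> 7
  FD 11: (0.696,4.951) -> (11.614,6.292) [heading=7, move]
  -- iteration 2/2 --
  FD 13: (11.614,6.292) -> (24.517,7.876) [heading=7, move]
  PU: pen up
  LT 105: heading 7 -> 112
  FD 11: (24.517,7.876) -> (20.396,18.075) [heading=112, move]
]
LT 120: heading 112 -> 232
FD 14: (20.396,18.075) -> (11.777,7.043) [heading=232, move]
PU: pen up
RT 120: heading 232 -> 112
RT 298: heading 112 -> 174
Final: pos=(11.777,7.043), heading=174, 2 segment(s) drawn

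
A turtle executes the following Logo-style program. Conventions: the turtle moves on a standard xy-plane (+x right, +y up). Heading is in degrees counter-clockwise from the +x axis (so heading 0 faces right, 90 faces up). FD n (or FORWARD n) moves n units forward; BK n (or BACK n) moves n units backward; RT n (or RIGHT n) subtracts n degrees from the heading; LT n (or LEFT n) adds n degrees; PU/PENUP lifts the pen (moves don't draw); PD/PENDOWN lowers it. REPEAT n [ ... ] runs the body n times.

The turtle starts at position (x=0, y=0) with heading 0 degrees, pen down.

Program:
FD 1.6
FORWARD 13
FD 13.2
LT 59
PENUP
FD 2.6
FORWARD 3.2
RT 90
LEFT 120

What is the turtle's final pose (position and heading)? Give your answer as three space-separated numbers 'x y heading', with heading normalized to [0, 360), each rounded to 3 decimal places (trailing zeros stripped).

Answer: 30.787 4.972 89

Derivation:
Executing turtle program step by step:
Start: pos=(0,0), heading=0, pen down
FD 1.6: (0,0) -> (1.6,0) [heading=0, draw]
FD 13: (1.6,0) -> (14.6,0) [heading=0, draw]
FD 13.2: (14.6,0) -> (27.8,0) [heading=0, draw]
LT 59: heading 0 -> 59
PU: pen up
FD 2.6: (27.8,0) -> (29.139,2.229) [heading=59, move]
FD 3.2: (29.139,2.229) -> (30.787,4.972) [heading=59, move]
RT 90: heading 59 -> 329
LT 120: heading 329 -> 89
Final: pos=(30.787,4.972), heading=89, 3 segment(s) drawn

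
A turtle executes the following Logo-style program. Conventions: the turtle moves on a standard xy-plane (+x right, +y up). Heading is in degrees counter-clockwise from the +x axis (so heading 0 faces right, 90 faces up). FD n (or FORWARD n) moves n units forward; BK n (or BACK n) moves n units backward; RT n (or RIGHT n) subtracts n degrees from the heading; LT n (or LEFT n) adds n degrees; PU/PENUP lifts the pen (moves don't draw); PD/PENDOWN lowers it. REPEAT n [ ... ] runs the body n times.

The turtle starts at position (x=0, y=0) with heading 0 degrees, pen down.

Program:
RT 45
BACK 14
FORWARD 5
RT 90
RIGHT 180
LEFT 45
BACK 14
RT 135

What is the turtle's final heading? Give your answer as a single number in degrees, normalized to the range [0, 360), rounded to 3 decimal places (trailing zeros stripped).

Answer: 315

Derivation:
Executing turtle program step by step:
Start: pos=(0,0), heading=0, pen down
RT 45: heading 0 -> 315
BK 14: (0,0) -> (-9.899,9.899) [heading=315, draw]
FD 5: (-9.899,9.899) -> (-6.364,6.364) [heading=315, draw]
RT 90: heading 315 -> 225
RT 180: heading 225 -> 45
LT 45: heading 45 -> 90
BK 14: (-6.364,6.364) -> (-6.364,-7.636) [heading=90, draw]
RT 135: heading 90 -> 315
Final: pos=(-6.364,-7.636), heading=315, 3 segment(s) drawn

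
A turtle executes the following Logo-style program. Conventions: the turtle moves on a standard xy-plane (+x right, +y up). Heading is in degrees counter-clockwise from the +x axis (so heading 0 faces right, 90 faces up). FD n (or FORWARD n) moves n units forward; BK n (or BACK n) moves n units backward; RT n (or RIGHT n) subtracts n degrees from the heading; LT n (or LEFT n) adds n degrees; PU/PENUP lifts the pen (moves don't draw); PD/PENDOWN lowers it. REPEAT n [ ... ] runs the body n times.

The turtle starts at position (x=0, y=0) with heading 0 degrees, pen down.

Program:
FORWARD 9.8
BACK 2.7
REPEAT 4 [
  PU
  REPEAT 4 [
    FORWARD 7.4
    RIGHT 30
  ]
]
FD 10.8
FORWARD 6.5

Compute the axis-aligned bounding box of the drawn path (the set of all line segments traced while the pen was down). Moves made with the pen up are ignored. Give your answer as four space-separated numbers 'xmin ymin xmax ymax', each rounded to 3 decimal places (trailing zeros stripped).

Answer: 0 0 9.8 0

Derivation:
Executing turtle program step by step:
Start: pos=(0,0), heading=0, pen down
FD 9.8: (0,0) -> (9.8,0) [heading=0, draw]
BK 2.7: (9.8,0) -> (7.1,0) [heading=0, draw]
REPEAT 4 [
  -- iteration 1/4 --
  PU: pen up
  REPEAT 4 [
    -- iteration 1/4 --
    FD 7.4: (7.1,0) -> (14.5,0) [heading=0, move]
    RT 30: heading 0 -> 330
    -- iteration 2/4 --
    FD 7.4: (14.5,0) -> (20.909,-3.7) [heading=330, move]
    RT 30: heading 330 -> 300
    -- iteration 3/4 --
    FD 7.4: (20.909,-3.7) -> (24.609,-10.109) [heading=300, move]
    RT 30: heading 300 -> 270
    -- iteration 4/4 --
    FD 7.4: (24.609,-10.109) -> (24.609,-17.509) [heading=270, move]
    RT 30: heading 270 -> 240
  ]
  -- iteration 2/4 --
  PU: pen up
  REPEAT 4 [
    -- iteration 1/4 --
    FD 7.4: (24.609,-17.509) -> (20.909,-23.917) [heading=240, move]
    RT 30: heading 240 -> 210
    -- iteration 2/4 --
    FD 7.4: (20.909,-23.917) -> (14.5,-27.617) [heading=210, move]
    RT 30: heading 210 -> 180
    -- iteration 3/4 --
    FD 7.4: (14.5,-27.617) -> (7.1,-27.617) [heading=180, move]
    RT 30: heading 180 -> 150
    -- iteration 4/4 --
    FD 7.4: (7.1,-27.617) -> (0.691,-23.917) [heading=150, move]
    RT 30: heading 150 -> 120
  ]
  -- iteration 3/4 --
  PU: pen up
  REPEAT 4 [
    -- iteration 1/4 --
    FD 7.4: (0.691,-23.917) -> (-3.009,-17.509) [heading=120, move]
    RT 30: heading 120 -> 90
    -- iteration 2/4 --
    FD 7.4: (-3.009,-17.509) -> (-3.009,-10.109) [heading=90, move]
    RT 30: heading 90 -> 60
    -- iteration 3/4 --
    FD 7.4: (-3.009,-10.109) -> (0.691,-3.7) [heading=60, move]
    RT 30: heading 60 -> 30
    -- iteration 4/4 --
    FD 7.4: (0.691,-3.7) -> (7.1,0) [heading=30, move]
    RT 30: heading 30 -> 0
  ]
  -- iteration 4/4 --
  PU: pen up
  REPEAT 4 [
    -- iteration 1/4 --
    FD 7.4: (7.1,0) -> (14.5,0) [heading=0, move]
    RT 30: heading 0 -> 330
    -- iteration 2/4 --
    FD 7.4: (14.5,0) -> (20.909,-3.7) [heading=330, move]
    RT 30: heading 330 -> 300
    -- iteration 3/4 --
    FD 7.4: (20.909,-3.7) -> (24.609,-10.109) [heading=300, move]
    RT 30: heading 300 -> 270
    -- iteration 4/4 --
    FD 7.4: (24.609,-10.109) -> (24.609,-17.509) [heading=270, move]
    RT 30: heading 270 -> 240
  ]
]
FD 10.8: (24.609,-17.509) -> (19.209,-26.862) [heading=240, move]
FD 6.5: (19.209,-26.862) -> (15.959,-32.491) [heading=240, move]
Final: pos=(15.959,-32.491), heading=240, 2 segment(s) drawn

Segment endpoints: x in {0, 7.1, 9.8}, y in {0}
xmin=0, ymin=0, xmax=9.8, ymax=0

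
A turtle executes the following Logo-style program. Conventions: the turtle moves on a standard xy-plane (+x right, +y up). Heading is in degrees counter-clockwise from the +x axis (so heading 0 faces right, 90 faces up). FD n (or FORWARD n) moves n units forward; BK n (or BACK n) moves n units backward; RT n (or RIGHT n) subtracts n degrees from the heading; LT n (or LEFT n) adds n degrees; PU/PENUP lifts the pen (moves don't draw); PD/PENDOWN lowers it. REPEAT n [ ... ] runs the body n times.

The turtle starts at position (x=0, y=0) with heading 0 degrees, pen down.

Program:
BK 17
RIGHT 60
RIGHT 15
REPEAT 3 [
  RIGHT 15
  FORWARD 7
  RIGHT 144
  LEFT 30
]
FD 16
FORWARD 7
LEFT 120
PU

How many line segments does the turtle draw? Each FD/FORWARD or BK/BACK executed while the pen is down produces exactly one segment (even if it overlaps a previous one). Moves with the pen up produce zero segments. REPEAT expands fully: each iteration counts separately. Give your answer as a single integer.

Answer: 6

Derivation:
Executing turtle program step by step:
Start: pos=(0,0), heading=0, pen down
BK 17: (0,0) -> (-17,0) [heading=0, draw]
RT 60: heading 0 -> 300
RT 15: heading 300 -> 285
REPEAT 3 [
  -- iteration 1/3 --
  RT 15: heading 285 -> 270
  FD 7: (-17,0) -> (-17,-7) [heading=270, draw]
  RT 144: heading 270 -> 126
  LT 30: heading 126 -> 156
  -- iteration 2/3 --
  RT 15: heading 156 -> 141
  FD 7: (-17,-7) -> (-22.44,-2.595) [heading=141, draw]
  RT 144: heading 141 -> 357
  LT 30: heading 357 -> 27
  -- iteration 3/3 --
  RT 15: heading 27 -> 12
  FD 7: (-22.44,-2.595) -> (-15.593,-1.139) [heading=12, draw]
  RT 144: heading 12 -> 228
  LT 30: heading 228 -> 258
]
FD 16: (-15.593,-1.139) -> (-18.92,-16.79) [heading=258, draw]
FD 7: (-18.92,-16.79) -> (-20.375,-23.637) [heading=258, draw]
LT 120: heading 258 -> 18
PU: pen up
Final: pos=(-20.375,-23.637), heading=18, 6 segment(s) drawn
Segments drawn: 6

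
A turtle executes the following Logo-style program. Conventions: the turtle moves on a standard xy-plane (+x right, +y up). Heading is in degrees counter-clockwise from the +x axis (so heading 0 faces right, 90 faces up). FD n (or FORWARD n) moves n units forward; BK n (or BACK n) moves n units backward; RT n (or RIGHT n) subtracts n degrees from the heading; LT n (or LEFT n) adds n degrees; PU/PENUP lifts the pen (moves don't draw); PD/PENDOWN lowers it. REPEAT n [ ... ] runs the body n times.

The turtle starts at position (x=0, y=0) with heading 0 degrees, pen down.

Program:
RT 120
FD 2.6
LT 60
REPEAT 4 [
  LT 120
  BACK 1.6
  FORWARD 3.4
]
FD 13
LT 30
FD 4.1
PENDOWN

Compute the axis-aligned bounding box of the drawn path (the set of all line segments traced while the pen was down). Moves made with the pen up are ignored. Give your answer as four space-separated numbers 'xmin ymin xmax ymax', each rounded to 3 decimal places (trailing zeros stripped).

Executing turtle program step by step:
Start: pos=(0,0), heading=0, pen down
RT 120: heading 0 -> 240
FD 2.6: (0,0) -> (-1.3,-2.252) [heading=240, draw]
LT 60: heading 240 -> 300
REPEAT 4 [
  -- iteration 1/4 --
  LT 120: heading 300 -> 60
  BK 1.6: (-1.3,-2.252) -> (-2.1,-3.637) [heading=60, draw]
  FD 3.4: (-2.1,-3.637) -> (-0.4,-0.693) [heading=60, draw]
  -- iteration 2/4 --
  LT 120: heading 60 -> 180
  BK 1.6: (-0.4,-0.693) -> (1.2,-0.693) [heading=180, draw]
  FD 3.4: (1.2,-0.693) -> (-2.2,-0.693) [heading=180, draw]
  -- iteration 3/4 --
  LT 120: heading 180 -> 300
  BK 1.6: (-2.2,-0.693) -> (-3,0.693) [heading=300, draw]
  FD 3.4: (-3,0.693) -> (-1.3,-2.252) [heading=300, draw]
  -- iteration 4/4 --
  LT 120: heading 300 -> 60
  BK 1.6: (-1.3,-2.252) -> (-2.1,-3.637) [heading=60, draw]
  FD 3.4: (-2.1,-3.637) -> (-0.4,-0.693) [heading=60, draw]
]
FD 13: (-0.4,-0.693) -> (6.1,10.566) [heading=60, draw]
LT 30: heading 60 -> 90
FD 4.1: (6.1,10.566) -> (6.1,14.666) [heading=90, draw]
PD: pen down
Final: pos=(6.1,14.666), heading=90, 11 segment(s) drawn

Segment endpoints: x in {-3, -2.2, -2.1, -2.1, -1.3, -1.3, -0.4, -0.4, 0, 1.2, 6.1, 6.1}, y in {-3.637, -3.637, -2.252, -0.693, -0.693, -0.693, 0, 0.693, 10.566, 14.666}
xmin=-3, ymin=-3.637, xmax=6.1, ymax=14.666

Answer: -3 -3.637 6.1 14.666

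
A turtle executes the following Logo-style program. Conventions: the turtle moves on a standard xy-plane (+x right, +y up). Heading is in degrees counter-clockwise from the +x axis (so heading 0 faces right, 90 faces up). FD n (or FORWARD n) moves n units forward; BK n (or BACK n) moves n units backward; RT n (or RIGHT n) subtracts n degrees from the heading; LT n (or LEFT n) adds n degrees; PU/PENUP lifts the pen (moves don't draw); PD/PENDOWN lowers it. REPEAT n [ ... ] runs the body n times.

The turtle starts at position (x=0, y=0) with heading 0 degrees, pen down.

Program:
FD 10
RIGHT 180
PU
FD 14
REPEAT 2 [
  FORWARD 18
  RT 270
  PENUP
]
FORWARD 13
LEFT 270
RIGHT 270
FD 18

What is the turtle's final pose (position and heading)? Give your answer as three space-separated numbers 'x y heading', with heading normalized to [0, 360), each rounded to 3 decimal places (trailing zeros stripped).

Answer: 9 -18 0

Derivation:
Executing turtle program step by step:
Start: pos=(0,0), heading=0, pen down
FD 10: (0,0) -> (10,0) [heading=0, draw]
RT 180: heading 0 -> 180
PU: pen up
FD 14: (10,0) -> (-4,0) [heading=180, move]
REPEAT 2 [
  -- iteration 1/2 --
  FD 18: (-4,0) -> (-22,0) [heading=180, move]
  RT 270: heading 180 -> 270
  PU: pen up
  -- iteration 2/2 --
  FD 18: (-22,0) -> (-22,-18) [heading=270, move]
  RT 270: heading 270 -> 0
  PU: pen up
]
FD 13: (-22,-18) -> (-9,-18) [heading=0, move]
LT 270: heading 0 -> 270
RT 270: heading 270 -> 0
FD 18: (-9,-18) -> (9,-18) [heading=0, move]
Final: pos=(9,-18), heading=0, 1 segment(s) drawn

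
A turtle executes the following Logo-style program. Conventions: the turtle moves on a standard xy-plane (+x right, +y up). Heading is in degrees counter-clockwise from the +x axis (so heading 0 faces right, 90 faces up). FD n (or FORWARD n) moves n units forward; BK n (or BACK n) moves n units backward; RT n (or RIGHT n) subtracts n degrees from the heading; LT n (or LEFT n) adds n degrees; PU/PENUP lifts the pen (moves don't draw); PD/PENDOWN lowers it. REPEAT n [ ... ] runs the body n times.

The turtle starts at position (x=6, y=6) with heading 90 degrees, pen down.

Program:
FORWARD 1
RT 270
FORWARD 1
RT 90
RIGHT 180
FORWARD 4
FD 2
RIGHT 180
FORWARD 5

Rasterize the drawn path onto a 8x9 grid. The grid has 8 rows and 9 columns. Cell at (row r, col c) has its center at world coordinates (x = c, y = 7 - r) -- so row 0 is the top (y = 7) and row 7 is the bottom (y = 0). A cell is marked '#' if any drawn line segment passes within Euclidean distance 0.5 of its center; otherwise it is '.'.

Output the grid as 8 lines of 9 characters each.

Segment 0: (6,6) -> (6,7)
Segment 1: (6,7) -> (5,7)
Segment 2: (5,7) -> (5,3)
Segment 3: (5,3) -> (5,1)
Segment 4: (5,1) -> (5,6)

Answer: .....##..
.....##..
.....#...
.....#...
.....#...
.....#...
.....#...
.........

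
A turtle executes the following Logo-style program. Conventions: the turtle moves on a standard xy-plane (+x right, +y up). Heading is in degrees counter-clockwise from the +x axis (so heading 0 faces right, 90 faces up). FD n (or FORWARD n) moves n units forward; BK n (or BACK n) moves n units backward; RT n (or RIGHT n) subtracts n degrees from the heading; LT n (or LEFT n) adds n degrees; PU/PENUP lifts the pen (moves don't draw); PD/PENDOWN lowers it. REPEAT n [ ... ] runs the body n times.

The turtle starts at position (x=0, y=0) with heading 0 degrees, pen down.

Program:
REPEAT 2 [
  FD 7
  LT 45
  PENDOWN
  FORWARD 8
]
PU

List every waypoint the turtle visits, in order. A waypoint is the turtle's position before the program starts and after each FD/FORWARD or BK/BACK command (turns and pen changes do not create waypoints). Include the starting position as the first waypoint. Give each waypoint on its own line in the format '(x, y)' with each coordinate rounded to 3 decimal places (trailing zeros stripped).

Executing turtle program step by step:
Start: pos=(0,0), heading=0, pen down
REPEAT 2 [
  -- iteration 1/2 --
  FD 7: (0,0) -> (7,0) [heading=0, draw]
  LT 45: heading 0 -> 45
  PD: pen down
  FD 8: (7,0) -> (12.657,5.657) [heading=45, draw]
  -- iteration 2/2 --
  FD 7: (12.657,5.657) -> (17.607,10.607) [heading=45, draw]
  LT 45: heading 45 -> 90
  PD: pen down
  FD 8: (17.607,10.607) -> (17.607,18.607) [heading=90, draw]
]
PU: pen up
Final: pos=(17.607,18.607), heading=90, 4 segment(s) drawn
Waypoints (5 total):
(0, 0)
(7, 0)
(12.657, 5.657)
(17.607, 10.607)
(17.607, 18.607)

Answer: (0, 0)
(7, 0)
(12.657, 5.657)
(17.607, 10.607)
(17.607, 18.607)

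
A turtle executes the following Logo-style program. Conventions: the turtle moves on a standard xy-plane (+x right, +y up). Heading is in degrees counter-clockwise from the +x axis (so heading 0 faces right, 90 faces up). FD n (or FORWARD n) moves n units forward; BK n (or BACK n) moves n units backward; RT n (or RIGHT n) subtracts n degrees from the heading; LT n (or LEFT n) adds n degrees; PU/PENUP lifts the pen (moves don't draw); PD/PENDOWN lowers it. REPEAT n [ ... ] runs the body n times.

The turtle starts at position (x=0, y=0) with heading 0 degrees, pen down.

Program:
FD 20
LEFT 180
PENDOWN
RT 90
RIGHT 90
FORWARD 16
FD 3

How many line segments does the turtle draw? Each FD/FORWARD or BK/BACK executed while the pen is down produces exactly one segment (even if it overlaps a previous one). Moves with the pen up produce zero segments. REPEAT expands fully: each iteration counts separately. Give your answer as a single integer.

Answer: 3

Derivation:
Executing turtle program step by step:
Start: pos=(0,0), heading=0, pen down
FD 20: (0,0) -> (20,0) [heading=0, draw]
LT 180: heading 0 -> 180
PD: pen down
RT 90: heading 180 -> 90
RT 90: heading 90 -> 0
FD 16: (20,0) -> (36,0) [heading=0, draw]
FD 3: (36,0) -> (39,0) [heading=0, draw]
Final: pos=(39,0), heading=0, 3 segment(s) drawn
Segments drawn: 3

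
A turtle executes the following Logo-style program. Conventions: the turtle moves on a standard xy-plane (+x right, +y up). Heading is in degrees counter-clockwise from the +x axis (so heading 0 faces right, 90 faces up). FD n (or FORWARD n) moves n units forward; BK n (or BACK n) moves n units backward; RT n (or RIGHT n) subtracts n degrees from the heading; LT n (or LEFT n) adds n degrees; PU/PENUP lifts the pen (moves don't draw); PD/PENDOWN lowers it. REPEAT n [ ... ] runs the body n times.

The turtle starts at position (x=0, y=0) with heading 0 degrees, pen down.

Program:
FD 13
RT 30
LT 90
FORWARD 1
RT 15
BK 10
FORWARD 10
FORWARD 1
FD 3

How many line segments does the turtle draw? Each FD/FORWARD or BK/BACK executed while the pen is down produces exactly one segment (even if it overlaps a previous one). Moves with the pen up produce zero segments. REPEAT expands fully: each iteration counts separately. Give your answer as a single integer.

Executing turtle program step by step:
Start: pos=(0,0), heading=0, pen down
FD 13: (0,0) -> (13,0) [heading=0, draw]
RT 30: heading 0 -> 330
LT 90: heading 330 -> 60
FD 1: (13,0) -> (13.5,0.866) [heading=60, draw]
RT 15: heading 60 -> 45
BK 10: (13.5,0.866) -> (6.429,-6.205) [heading=45, draw]
FD 10: (6.429,-6.205) -> (13.5,0.866) [heading=45, draw]
FD 1: (13.5,0.866) -> (14.207,1.573) [heading=45, draw]
FD 3: (14.207,1.573) -> (16.328,3.694) [heading=45, draw]
Final: pos=(16.328,3.694), heading=45, 6 segment(s) drawn
Segments drawn: 6

Answer: 6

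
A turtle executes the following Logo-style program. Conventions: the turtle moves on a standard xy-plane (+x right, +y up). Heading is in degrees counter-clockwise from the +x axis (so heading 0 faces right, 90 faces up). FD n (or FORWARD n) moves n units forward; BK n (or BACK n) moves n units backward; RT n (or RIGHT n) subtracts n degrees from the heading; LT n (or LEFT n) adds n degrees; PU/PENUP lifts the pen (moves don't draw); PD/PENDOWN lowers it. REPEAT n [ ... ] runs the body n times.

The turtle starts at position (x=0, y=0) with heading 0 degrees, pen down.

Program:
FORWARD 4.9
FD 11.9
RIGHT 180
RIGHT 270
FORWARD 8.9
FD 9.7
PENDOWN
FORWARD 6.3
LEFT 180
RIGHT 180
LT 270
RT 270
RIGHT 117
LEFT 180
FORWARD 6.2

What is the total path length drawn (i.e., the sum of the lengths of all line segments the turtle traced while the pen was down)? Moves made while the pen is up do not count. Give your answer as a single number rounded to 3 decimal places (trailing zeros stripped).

Executing turtle program step by step:
Start: pos=(0,0), heading=0, pen down
FD 4.9: (0,0) -> (4.9,0) [heading=0, draw]
FD 11.9: (4.9,0) -> (16.8,0) [heading=0, draw]
RT 180: heading 0 -> 180
RT 270: heading 180 -> 270
FD 8.9: (16.8,0) -> (16.8,-8.9) [heading=270, draw]
FD 9.7: (16.8,-8.9) -> (16.8,-18.6) [heading=270, draw]
PD: pen down
FD 6.3: (16.8,-18.6) -> (16.8,-24.9) [heading=270, draw]
LT 180: heading 270 -> 90
RT 180: heading 90 -> 270
LT 270: heading 270 -> 180
RT 270: heading 180 -> 270
RT 117: heading 270 -> 153
LT 180: heading 153 -> 333
FD 6.2: (16.8,-24.9) -> (22.324,-27.715) [heading=333, draw]
Final: pos=(22.324,-27.715), heading=333, 6 segment(s) drawn

Segment lengths:
  seg 1: (0,0) -> (4.9,0), length = 4.9
  seg 2: (4.9,0) -> (16.8,0), length = 11.9
  seg 3: (16.8,0) -> (16.8,-8.9), length = 8.9
  seg 4: (16.8,-8.9) -> (16.8,-18.6), length = 9.7
  seg 5: (16.8,-18.6) -> (16.8,-24.9), length = 6.3
  seg 6: (16.8,-24.9) -> (22.324,-27.715), length = 6.2
Total = 47.9

Answer: 47.9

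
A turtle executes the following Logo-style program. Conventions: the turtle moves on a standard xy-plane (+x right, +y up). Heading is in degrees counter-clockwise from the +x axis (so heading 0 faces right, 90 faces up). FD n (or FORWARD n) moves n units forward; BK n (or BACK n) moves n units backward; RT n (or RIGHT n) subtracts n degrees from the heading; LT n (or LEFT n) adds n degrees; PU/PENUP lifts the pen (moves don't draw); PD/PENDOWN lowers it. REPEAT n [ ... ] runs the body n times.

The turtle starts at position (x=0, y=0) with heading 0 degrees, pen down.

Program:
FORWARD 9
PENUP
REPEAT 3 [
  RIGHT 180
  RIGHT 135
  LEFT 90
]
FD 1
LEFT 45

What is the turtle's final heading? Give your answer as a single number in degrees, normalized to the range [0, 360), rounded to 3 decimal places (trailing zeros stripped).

Executing turtle program step by step:
Start: pos=(0,0), heading=0, pen down
FD 9: (0,0) -> (9,0) [heading=0, draw]
PU: pen up
REPEAT 3 [
  -- iteration 1/3 --
  RT 180: heading 0 -> 180
  RT 135: heading 180 -> 45
  LT 90: heading 45 -> 135
  -- iteration 2/3 --
  RT 180: heading 135 -> 315
  RT 135: heading 315 -> 180
  LT 90: heading 180 -> 270
  -- iteration 3/3 --
  RT 180: heading 270 -> 90
  RT 135: heading 90 -> 315
  LT 90: heading 315 -> 45
]
FD 1: (9,0) -> (9.707,0.707) [heading=45, move]
LT 45: heading 45 -> 90
Final: pos=(9.707,0.707), heading=90, 1 segment(s) drawn

Answer: 90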